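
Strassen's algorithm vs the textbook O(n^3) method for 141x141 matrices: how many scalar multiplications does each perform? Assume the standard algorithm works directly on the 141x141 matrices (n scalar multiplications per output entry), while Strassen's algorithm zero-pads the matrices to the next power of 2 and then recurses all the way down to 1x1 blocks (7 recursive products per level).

Matrix multiplication for 141x141 matrices:

Strassen's algorithm requires power-of-2 dimensions. Pad 141x141 to 256x256 (next power of 2).

Standard algorithm: 141^3 = 2803221 multiplications
Strassen's algorithm: 7^(log2(256)) = 7^8 = 5764801 multiplications
Difference: 2803221 - 5764801 = -2961580 (Strassen uses MORE here due to padding overhead — for small or just-over-power-of-2 n, padding can outweigh the per-level savings)

Standard: 2803221 multiplications (141^3). Strassen: 5764801 multiplications (7^8, after padding to 256x256). Strassen reduces 8 recursive multiplications to 7 at each level.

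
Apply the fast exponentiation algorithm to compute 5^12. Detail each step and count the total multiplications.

Computing 5^12 by squaring (build up from 5^1; each line after the first costs one multiplication):

5^1 = 5
5^2 = (5^1)^2 = 5^2 = 25
5^3 = 5 * 5^2 = 5 * 25 = 125
5^6 = (5^3)^2 = 125^2 = 15625
5^12 = (5^6)^2 = 15625^2 = 244140625

Result: 244140625
Multiplications needed: 4 (4 lines after 5^1)

5^12 = 244140625. Using exponentiation by squaring, this requires 4 multiplications. The key idea: if the exponent is even, square the half-power; if odd, multiply by the base once.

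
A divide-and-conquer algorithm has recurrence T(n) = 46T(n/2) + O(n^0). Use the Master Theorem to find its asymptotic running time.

Master Theorem for T(n) = 46T(n/2) + O(n^0):

a = 46, b = 2, c = 0
log_b(a) = log_2(46) = 5.5236

Case 1: c = 0 < log_2(46) = 5.5236
T(n) = O(n^(log_2 46))

For T(n) = 46T(n/2) + O(n^0): log_2(46) = 5.5236. This is Case 1 of the Master Theorem (c < log_b(a), work dominated by leaves), giving O(n^(log_2 46)).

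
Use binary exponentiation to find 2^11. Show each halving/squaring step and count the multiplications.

Computing 2^11 by squaring (build up from 2^1; each line after the first costs one multiplication):

2^1 = 2
2^2 = (2^1)^2 = 2^2 = 4
2^4 = (2^2)^2 = 4^2 = 16
2^5 = 2 * 2^4 = 2 * 16 = 32
2^10 = (2^5)^2 = 32^2 = 1024
2^11 = 2 * 2^10 = 2 * 1024 = 2048

Result: 2048
Multiplications needed: 5 (5 lines after 2^1)

2^11 = 2048. Using exponentiation by squaring, this requires 5 multiplications. The key idea: if the exponent is even, square the half-power; if odd, multiply by the base once.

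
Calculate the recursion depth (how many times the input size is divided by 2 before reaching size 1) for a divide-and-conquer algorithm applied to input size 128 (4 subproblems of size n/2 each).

For divide and conquer with division factor 2:

Problem sizes at each level:
Level 0: 128
Level 1: 64
Level 2: 32
Level 3: 16
Level 4: 8
Level 5: 4
Level 6: 2
Level 7: 1

The root is level 0 and the size-1 base case is level 7 (the tree spans levels 0 through 7, i.e. 8 levels counting the root), so the depth is the number of divisions: log_2(128) = 7

The recursion tree depth is log_2(128) = 7. At each level, the problem size is divided by 2, so it takes 7 divisions to reduce to a base case of size 1. The algorithm makes 4 recursive calls at each level.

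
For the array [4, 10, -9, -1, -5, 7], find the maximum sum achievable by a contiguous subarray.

Using Kadane's algorithm on [4, 10, -9, -1, -5, 7]:

Scanning through the array:
Position 1 (value 10): max_ending_here = 14, max_so_far = 14
Position 2 (value -9): max_ending_here = 5, max_so_far = 14
Position 3 (value -1): max_ending_here = 4, max_so_far = 14
Position 4 (value -5): max_ending_here = -1, max_so_far = 14
Position 5 (value 7): max_ending_here = 7, max_so_far = 14

Maximum subarray: [4, 10]
Maximum sum: 14

The maximum subarray is [4, 10] with sum 14. This subarray runs from index 0 to index 1.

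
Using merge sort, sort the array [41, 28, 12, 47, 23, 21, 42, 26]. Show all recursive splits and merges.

Merge sort trace:

Split: [41, 28, 12, 47, 23, 21, 42, 26] -> [41, 28, 12, 47] and [23, 21, 42, 26]
  Split: [41, 28, 12, 47] -> [41, 28] and [12, 47]
    Split: [41, 28] -> [41] and [28]
    Merge: [41] + [28] -> [28, 41]
    Split: [12, 47] -> [12] and [47]
    Merge: [12] + [47] -> [12, 47]
  Merge: [28, 41] + [12, 47] -> [12, 28, 41, 47]
  Split: [23, 21, 42, 26] -> [23, 21] and [42, 26]
    Split: [23, 21] -> [23] and [21]
    Merge: [23] + [21] -> [21, 23]
    Split: [42, 26] -> [42] and [26]
    Merge: [42] + [26] -> [26, 42]
  Merge: [21, 23] + [26, 42] -> [21, 23, 26, 42]
Merge: [12, 28, 41, 47] + [21, 23, 26, 42] -> [12, 21, 23, 26, 28, 41, 42, 47]

Final sorted array: [12, 21, 23, 26, 28, 41, 42, 47]

The merge sort proceeds by recursively splitting the array and merging sorted halves.
After all merges, the sorted array is [12, 21, 23, 26, 28, 41, 42, 47].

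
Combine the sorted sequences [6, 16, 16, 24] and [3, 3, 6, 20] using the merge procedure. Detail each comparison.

Merging process:

Compare 6 vs 3: take 3 from right. Merged: [3]
Compare 6 vs 3: take 3 from right. Merged: [3, 3]
Compare 6 vs 6: take 6 from left. Merged: [3, 3, 6]
Compare 16 vs 6: take 6 from right. Merged: [3, 3, 6, 6]
Compare 16 vs 20: take 16 from left. Merged: [3, 3, 6, 6, 16]
Compare 16 vs 20: take 16 from left. Merged: [3, 3, 6, 6, 16, 16]
Compare 24 vs 20: take 20 from right. Merged: [3, 3, 6, 6, 16, 16, 20]
Append remaining from left: [24]. Merged: [3, 3, 6, 6, 16, 16, 20, 24]

Final merged array: [3, 3, 6, 6, 16, 16, 20, 24]
Total comparisons: 7

The merged array is [3, 3, 6, 6, 16, 16, 20, 24], requiring 7 comparisons. The merge step runs in O(n) time where n is the total number of elements.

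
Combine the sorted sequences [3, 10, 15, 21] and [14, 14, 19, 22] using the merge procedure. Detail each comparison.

Merging process:

Compare 3 vs 14: take 3 from left. Merged: [3]
Compare 10 vs 14: take 10 from left. Merged: [3, 10]
Compare 15 vs 14: take 14 from right. Merged: [3, 10, 14]
Compare 15 vs 14: take 14 from right. Merged: [3, 10, 14, 14]
Compare 15 vs 19: take 15 from left. Merged: [3, 10, 14, 14, 15]
Compare 21 vs 19: take 19 from right. Merged: [3, 10, 14, 14, 15, 19]
Compare 21 vs 22: take 21 from left. Merged: [3, 10, 14, 14, 15, 19, 21]
Append remaining from right: [22]. Merged: [3, 10, 14, 14, 15, 19, 21, 22]

Final merged array: [3, 10, 14, 14, 15, 19, 21, 22]
Total comparisons: 7

The merged array is [3, 10, 14, 14, 15, 19, 21, 22], requiring 7 comparisons. The merge step runs in O(n) time where n is the total number of elements.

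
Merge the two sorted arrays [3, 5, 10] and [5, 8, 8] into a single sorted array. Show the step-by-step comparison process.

Merging process:

Compare 3 vs 5: take 3 from left. Merged: [3]
Compare 5 vs 5: take 5 from left. Merged: [3, 5]
Compare 10 vs 5: take 5 from right. Merged: [3, 5, 5]
Compare 10 vs 8: take 8 from right. Merged: [3, 5, 5, 8]
Compare 10 vs 8: take 8 from right. Merged: [3, 5, 5, 8, 8]
Append remaining from left: [10]. Merged: [3, 5, 5, 8, 8, 10]

Final merged array: [3, 5, 5, 8, 8, 10]
Total comparisons: 5

The merged array is [3, 5, 5, 8, 8, 10], requiring 5 comparisons. The merge step runs in O(n) time where n is the total number of elements.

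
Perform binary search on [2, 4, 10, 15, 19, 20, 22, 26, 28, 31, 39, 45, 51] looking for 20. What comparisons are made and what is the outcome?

Binary search for 20 in [2, 4, 10, 15, 19, 20, 22, 26, 28, 31, 39, 45, 51]:

lo=0, hi=12, mid=6, arr[mid]=22 -> 22 > 20, search left half
lo=0, hi=5, mid=2, arr[mid]=10 -> 10 < 20, search right half
lo=3, hi=5, mid=4, arr[mid]=19 -> 19 < 20, search right half
lo=5, hi=5, mid=5, arr[mid]=20 -> Found target at index 5!

Binary search finds 20 at index 5 after 4 comparisons. The search repeatedly halves the search space by comparing with the middle element.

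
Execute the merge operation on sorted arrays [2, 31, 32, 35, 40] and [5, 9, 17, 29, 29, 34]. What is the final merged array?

Merging process:

Compare 2 vs 5: take 2 from left. Merged: [2]
Compare 31 vs 5: take 5 from right. Merged: [2, 5]
Compare 31 vs 9: take 9 from right. Merged: [2, 5, 9]
Compare 31 vs 17: take 17 from right. Merged: [2, 5, 9, 17]
Compare 31 vs 29: take 29 from right. Merged: [2, 5, 9, 17, 29]
Compare 31 vs 29: take 29 from right. Merged: [2, 5, 9, 17, 29, 29]
Compare 31 vs 34: take 31 from left. Merged: [2, 5, 9, 17, 29, 29, 31]
Compare 32 vs 34: take 32 from left. Merged: [2, 5, 9, 17, 29, 29, 31, 32]
Compare 35 vs 34: take 34 from right. Merged: [2, 5, 9, 17, 29, 29, 31, 32, 34]
Append remaining from left: [35, 40]. Merged: [2, 5, 9, 17, 29, 29, 31, 32, 34, 35, 40]

Final merged array: [2, 5, 9, 17, 29, 29, 31, 32, 34, 35, 40]
Total comparisons: 9

The merged array is [2, 5, 9, 17, 29, 29, 31, 32, 34, 35, 40], requiring 9 comparisons. The merge step runs in O(n) time where n is the total number of elements.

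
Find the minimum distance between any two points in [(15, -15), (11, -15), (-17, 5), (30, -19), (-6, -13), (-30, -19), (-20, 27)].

Computing all pairwise distances among 7 points:

d((15, -15), (11, -15)) = 4.0 <-- minimum
d((15, -15), (-17, 5)) = 37.7359
d((15, -15), (30, -19)) = 15.5242
d((15, -15), (-6, -13)) = 21.095
d((15, -15), (-30, -19)) = 45.1774
d((15, -15), (-20, 27)) = 54.6717
d((11, -15), (-17, 5)) = 34.4093
d((11, -15), (30, -19)) = 19.4165
d((11, -15), (-6, -13)) = 17.1172
d((11, -15), (-30, -19)) = 41.1947
d((11, -15), (-20, 27)) = 52.2015
d((-17, 5), (30, -19)) = 52.7731
d((-17, 5), (-6, -13)) = 21.095
d((-17, 5), (-30, -19)) = 27.2947
d((-17, 5), (-20, 27)) = 22.2036
d((30, -19), (-6, -13)) = 36.4966
d((30, -19), (-30, -19)) = 60.0
d((30, -19), (-20, 27)) = 67.9412
d((-6, -13), (-30, -19)) = 24.7386
d((-6, -13), (-20, 27)) = 42.3792
d((-30, -19), (-20, 27)) = 47.0744

Closest pair: (15, -15) and (11, -15) with distance 4.0

The closest pair is (15, -15) and (11, -15) with Euclidean distance 4.0. For 7 points, brute-force pairwise comparison is shown above. For large n, the divide-and-conquer algorithm (sort by x, recurse on halves, check the dividing strip) achieves O(n log n).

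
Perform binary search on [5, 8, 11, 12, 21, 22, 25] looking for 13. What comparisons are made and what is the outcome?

Binary search for 13 in [5, 8, 11, 12, 21, 22, 25]:

lo=0, hi=6, mid=3, arr[mid]=12 -> 12 < 13, search right half
lo=4, hi=6, mid=5, arr[mid]=22 -> 22 > 13, search left half
lo=4, hi=4, mid=4, arr[mid]=21 -> 21 > 13, search left half
lo=4 > hi=3, target 13 not found

Binary search determines that 13 is not in the array after 3 comparisons. The search space was exhausted without finding the target.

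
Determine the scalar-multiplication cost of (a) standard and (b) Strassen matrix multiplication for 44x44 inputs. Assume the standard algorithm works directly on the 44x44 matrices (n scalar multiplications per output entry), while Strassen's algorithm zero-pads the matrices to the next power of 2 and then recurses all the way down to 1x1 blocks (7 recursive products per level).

Matrix multiplication for 44x44 matrices:

Strassen's algorithm requires power-of-2 dimensions. Pad 44x44 to 64x64 (next power of 2).

Standard algorithm: 44^3 = 85184 multiplications
Strassen's algorithm: 7^(log2(64)) = 7^6 = 117649 multiplications
Difference: 85184 - 117649 = -32465 (Strassen uses MORE here due to padding overhead — for small or just-over-power-of-2 n, padding can outweigh the per-level savings)

Standard: 85184 multiplications (44^3). Strassen: 117649 multiplications (7^6, after padding to 64x64). Strassen reduces 8 recursive multiplications to 7 at each level.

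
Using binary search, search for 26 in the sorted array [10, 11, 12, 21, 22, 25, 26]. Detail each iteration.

Binary search for 26 in [10, 11, 12, 21, 22, 25, 26]:

lo=0, hi=6, mid=3, arr[mid]=21 -> 21 < 26, search right half
lo=4, hi=6, mid=5, arr[mid]=25 -> 25 < 26, search right half
lo=6, hi=6, mid=6, arr[mid]=26 -> Found target at index 6!

Binary search finds 26 at index 6 after 3 comparisons. The search repeatedly halves the search space by comparing with the middle element.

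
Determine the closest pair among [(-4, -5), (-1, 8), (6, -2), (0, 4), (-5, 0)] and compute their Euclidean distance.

Computing all pairwise distances among 5 points:

d((-4, -5), (-1, 8)) = 13.3417
d((-4, -5), (6, -2)) = 10.4403
d((-4, -5), (0, 4)) = 9.8489
d((-4, -5), (-5, 0)) = 5.099
d((-1, 8), (6, -2)) = 12.2066
d((-1, 8), (0, 4)) = 4.1231 <-- minimum
d((-1, 8), (-5, 0)) = 8.9443
d((6, -2), (0, 4)) = 8.4853
d((6, -2), (-5, 0)) = 11.1803
d((0, 4), (-5, 0)) = 6.4031

Closest pair: (-1, 8) and (0, 4) with distance 4.1231

The closest pair is (-1, 8) and (0, 4) with Euclidean distance 4.1231. For 5 points, brute-force pairwise comparison is shown above. For large n, the divide-and-conquer algorithm (sort by x, recurse on halves, check the dividing strip) achieves O(n log n).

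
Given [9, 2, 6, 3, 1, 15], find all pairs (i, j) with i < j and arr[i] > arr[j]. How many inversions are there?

Finding inversions in [9, 2, 6, 3, 1, 15]:

(0, 1): arr[0]=9 > arr[1]=2
(0, 2): arr[0]=9 > arr[2]=6
(0, 3): arr[0]=9 > arr[3]=3
(0, 4): arr[0]=9 > arr[4]=1
(1, 4): arr[1]=2 > arr[4]=1
(2, 3): arr[2]=6 > arr[3]=3
(2, 4): arr[2]=6 > arr[4]=1
(3, 4): arr[3]=3 > arr[4]=1

Total inversions: 8

The array has 8 inversion(s): (0,1), (0,2), (0,3), (0,4), (1,4), (2,3), (2,4), (3,4). Each pair (i,j) satisfies i < j and arr[i] > arr[j].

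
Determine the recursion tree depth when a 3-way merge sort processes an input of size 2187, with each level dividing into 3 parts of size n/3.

For divide and conquer with division factor 3:

Problem sizes at each level:
Level 0: 2187
Level 1: 729
Level 2: 243
Level 3: 81
Level 4: 27
Level 5: 9
Level 6: 3
Level 7: 1

The root is level 0 and the size-1 base case is level 7 (the tree spans levels 0 through 7, i.e. 8 levels counting the root), so the depth is the number of divisions: log_3(2187) = 7

The recursion tree depth is log_3(2187) = 7. At each level, the problem size is divided by 3, so it takes 7 divisions to reduce to a base case of size 1. The algorithm makes 3 recursive calls at each level.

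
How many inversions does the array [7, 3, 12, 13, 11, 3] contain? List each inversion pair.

Finding inversions in [7, 3, 12, 13, 11, 3]:

(0, 1): arr[0]=7 > arr[1]=3
(0, 5): arr[0]=7 > arr[5]=3
(2, 4): arr[2]=12 > arr[4]=11
(2, 5): arr[2]=12 > arr[5]=3
(3, 4): arr[3]=13 > arr[4]=11
(3, 5): arr[3]=13 > arr[5]=3
(4, 5): arr[4]=11 > arr[5]=3

Total inversions: 7

The array has 7 inversion(s): (0,1), (0,5), (2,4), (2,5), (3,4), (3,5), (4,5). Each pair (i,j) satisfies i < j and arr[i] > arr[j].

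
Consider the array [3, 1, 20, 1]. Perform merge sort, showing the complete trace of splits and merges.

Merge sort trace:

Split: [3, 1, 20, 1] -> [3, 1] and [20, 1]
  Split: [3, 1] -> [3] and [1]
  Merge: [3] + [1] -> [1, 3]
  Split: [20, 1] -> [20] and [1]
  Merge: [20] + [1] -> [1, 20]
Merge: [1, 3] + [1, 20] -> [1, 1, 3, 20]

Final sorted array: [1, 1, 3, 20]

The merge sort proceeds by recursively splitting the array and merging sorted halves.
After all merges, the sorted array is [1, 1, 3, 20].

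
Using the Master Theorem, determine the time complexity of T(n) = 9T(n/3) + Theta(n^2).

Master Theorem for T(n) = 9T(n/3) + O(n^2):

a = 9, b = 3, c = 2
log_b(a) = log_3(9) = 2.0000

Case 2: c = 2 = log_3(9) = 2.0000
T(n) = O(n^2 log n) = O(n^2 log n)

For T(n) = 9T(n/3) + O(n^2): log_3(9) = 2.0000. This is Case 2 of the Master Theorem (c = log_b(a), equal work at all levels), giving O(n^2 log n).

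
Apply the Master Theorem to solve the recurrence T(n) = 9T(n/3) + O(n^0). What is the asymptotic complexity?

Master Theorem for T(n) = 9T(n/3) + O(n^0):

a = 9, b = 3, c = 0
log_b(a) = log_3(9) = 2.0000

Case 1: c = 0 < log_3(9) = 2.0000
T(n) = O(n^(log_3 9)) = O(n^2)

For T(n) = 9T(n/3) + O(n^0): log_3(9) = 2.0000. This is Case 1 of the Master Theorem (c < log_b(a), work dominated by leaves), giving O(n^2).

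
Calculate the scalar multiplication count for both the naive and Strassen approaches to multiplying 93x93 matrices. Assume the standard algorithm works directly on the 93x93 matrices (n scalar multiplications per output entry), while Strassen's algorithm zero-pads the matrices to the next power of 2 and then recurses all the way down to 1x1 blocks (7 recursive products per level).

Matrix multiplication for 93x93 matrices:

Strassen's algorithm requires power-of-2 dimensions. Pad 93x93 to 128x128 (next power of 2).

Standard algorithm: 93^3 = 804357 multiplications
Strassen's algorithm: 7^(log2(128)) = 7^7 = 823543 multiplications
Difference: 804357 - 823543 = -19186 (Strassen uses MORE here due to padding overhead — for small or just-over-power-of-2 n, padding can outweigh the per-level savings)

Standard: 804357 multiplications (93^3). Strassen: 823543 multiplications (7^7, after padding to 128x128). Strassen reduces 8 recursive multiplications to 7 at each level.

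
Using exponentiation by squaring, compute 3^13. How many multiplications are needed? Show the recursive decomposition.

Computing 3^13 by squaring (build up from 3^1; each line after the first costs one multiplication):

3^1 = 3
3^2 = (3^1)^2 = 3^2 = 9
3^3 = 3 * 3^2 = 3 * 9 = 27
3^6 = (3^3)^2 = 27^2 = 729
3^12 = (3^6)^2 = 729^2 = 531441
3^13 = 3 * 3^12 = 3 * 531441 = 1594323

Result: 1594323
Multiplications needed: 5 (5 lines after 3^1)

3^13 = 1594323. Using exponentiation by squaring, this requires 5 multiplications. The key idea: if the exponent is even, square the half-power; if odd, multiply by the base once.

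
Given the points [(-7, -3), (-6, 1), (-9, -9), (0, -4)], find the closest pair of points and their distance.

Computing all pairwise distances among 4 points:

d((-7, -3), (-6, 1)) = 4.1231 <-- minimum
d((-7, -3), (-9, -9)) = 6.3246
d((-7, -3), (0, -4)) = 7.0711
d((-6, 1), (-9, -9)) = 10.4403
d((-6, 1), (0, -4)) = 7.8102
d((-9, -9), (0, -4)) = 10.2956

Closest pair: (-7, -3) and (-6, 1) with distance 4.1231

The closest pair is (-7, -3) and (-6, 1) with Euclidean distance 4.1231. For 4 points, brute-force pairwise comparison is shown above. For large n, the divide-and-conquer algorithm (sort by x, recurse on halves, check the dividing strip) achieves O(n log n).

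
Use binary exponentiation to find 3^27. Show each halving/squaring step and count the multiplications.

Computing 3^27 by squaring (build up from 3^1; each line after the first costs one multiplication):

3^1 = 3
3^2 = (3^1)^2 = 3^2 = 9
3^3 = 3 * 3^2 = 3 * 9 = 27
3^6 = (3^3)^2 = 27^2 = 729
3^12 = (3^6)^2 = 729^2 = 531441
3^13 = 3 * 3^12 = 3 * 531441 = 1594323
3^26 = (3^13)^2 = 1594323^2 = 2541865828329
3^27 = 3 * 3^26 = 3 * 2541865828329 = 7625597484987

Result: 7625597484987
Multiplications needed: 7 (7 lines after 3^1)

3^27 = 7625597484987. Using exponentiation by squaring, this requires 7 multiplications. The key idea: if the exponent is even, square the half-power; if odd, multiply by the base once.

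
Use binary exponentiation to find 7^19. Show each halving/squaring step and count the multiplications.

Computing 7^19 by squaring (build up from 7^1; each line after the first costs one multiplication):

7^1 = 7
7^2 = (7^1)^2 = 7^2 = 49
7^4 = (7^2)^2 = 49^2 = 2401
7^8 = (7^4)^2 = 2401^2 = 5764801
7^9 = 7 * 7^8 = 7 * 5764801 = 40353607
7^18 = (7^9)^2 = 40353607^2 = 1628413597910449
7^19 = 7 * 7^18 = 7 * 1628413597910449 = 11398895185373143

Result: 11398895185373143
Multiplications needed: 6 (6 lines after 7^1)

7^19 = 11398895185373143. Using exponentiation by squaring, this requires 6 multiplications. The key idea: if the exponent is even, square the half-power; if odd, multiply by the base once.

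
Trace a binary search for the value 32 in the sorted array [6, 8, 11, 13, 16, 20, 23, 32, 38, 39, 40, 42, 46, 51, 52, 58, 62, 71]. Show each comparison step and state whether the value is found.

Binary search for 32 in [6, 8, 11, 13, 16, 20, 23, 32, 38, 39, 40, 42, 46, 51, 52, 58, 62, 71]:

lo=0, hi=17, mid=8, arr[mid]=38 -> 38 > 32, search left half
lo=0, hi=7, mid=3, arr[mid]=13 -> 13 < 32, search right half
lo=4, hi=7, mid=5, arr[mid]=20 -> 20 < 32, search right half
lo=6, hi=7, mid=6, arr[mid]=23 -> 23 < 32, search right half
lo=7, hi=7, mid=7, arr[mid]=32 -> Found target at index 7!

Binary search finds 32 at index 7 after 5 comparisons. The search repeatedly halves the search space by comparing with the middle element.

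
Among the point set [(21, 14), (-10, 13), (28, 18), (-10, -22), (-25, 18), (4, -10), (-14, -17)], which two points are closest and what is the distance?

Computing all pairwise distances among 7 points:

d((21, 14), (-10, 13)) = 31.0161
d((21, 14), (28, 18)) = 8.0623
d((21, 14), (-10, -22)) = 47.5079
d((21, 14), (-25, 18)) = 46.1736
d((21, 14), (4, -10)) = 29.4109
d((21, 14), (-14, -17)) = 46.7547
d((-10, 13), (28, 18)) = 38.3275
d((-10, 13), (-10, -22)) = 35.0
d((-10, 13), (-25, 18)) = 15.8114
d((-10, 13), (4, -10)) = 26.9258
d((-10, 13), (-14, -17)) = 30.2655
d((28, 18), (-10, -22)) = 55.1725
d((28, 18), (-25, 18)) = 53.0
d((28, 18), (4, -10)) = 36.8782
d((28, 18), (-14, -17)) = 54.6717
d((-10, -22), (-25, 18)) = 42.72
d((-10, -22), (4, -10)) = 18.4391
d((-10, -22), (-14, -17)) = 6.4031 <-- minimum
d((-25, 18), (4, -10)) = 40.3113
d((-25, 18), (-14, -17)) = 36.6879
d((4, -10), (-14, -17)) = 19.3132

Closest pair: (-10, -22) and (-14, -17) with distance 6.4031

The closest pair is (-10, -22) and (-14, -17) with Euclidean distance 6.4031. For 7 points, brute-force pairwise comparison is shown above. For large n, the divide-and-conquer algorithm (sort by x, recurse on halves, check the dividing strip) achieves O(n log n).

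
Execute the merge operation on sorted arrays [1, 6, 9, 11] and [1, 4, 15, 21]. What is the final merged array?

Merging process:

Compare 1 vs 1: take 1 from left. Merged: [1]
Compare 6 vs 1: take 1 from right. Merged: [1, 1]
Compare 6 vs 4: take 4 from right. Merged: [1, 1, 4]
Compare 6 vs 15: take 6 from left. Merged: [1, 1, 4, 6]
Compare 9 vs 15: take 9 from left. Merged: [1, 1, 4, 6, 9]
Compare 11 vs 15: take 11 from left. Merged: [1, 1, 4, 6, 9, 11]
Append remaining from right: [15, 21]. Merged: [1, 1, 4, 6, 9, 11, 15, 21]

Final merged array: [1, 1, 4, 6, 9, 11, 15, 21]
Total comparisons: 6

The merged array is [1, 1, 4, 6, 9, 11, 15, 21], requiring 6 comparisons. The merge step runs in O(n) time where n is the total number of elements.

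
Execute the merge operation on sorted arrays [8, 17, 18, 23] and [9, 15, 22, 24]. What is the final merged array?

Merging process:

Compare 8 vs 9: take 8 from left. Merged: [8]
Compare 17 vs 9: take 9 from right. Merged: [8, 9]
Compare 17 vs 15: take 15 from right. Merged: [8, 9, 15]
Compare 17 vs 22: take 17 from left. Merged: [8, 9, 15, 17]
Compare 18 vs 22: take 18 from left. Merged: [8, 9, 15, 17, 18]
Compare 23 vs 22: take 22 from right. Merged: [8, 9, 15, 17, 18, 22]
Compare 23 vs 24: take 23 from left. Merged: [8, 9, 15, 17, 18, 22, 23]
Append remaining from right: [24]. Merged: [8, 9, 15, 17, 18, 22, 23, 24]

Final merged array: [8, 9, 15, 17, 18, 22, 23, 24]
Total comparisons: 7

The merged array is [8, 9, 15, 17, 18, 22, 23, 24], requiring 7 comparisons. The merge step runs in O(n) time where n is the total number of elements.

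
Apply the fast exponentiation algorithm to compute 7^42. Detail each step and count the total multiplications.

Computing 7^42 by squaring (build up from 7^1; each line after the first costs one multiplication):

7^1 = 7
7^2 = (7^1)^2 = 7^2 = 49
7^4 = (7^2)^2 = 49^2 = 2401
7^5 = 7 * 7^4 = 7 * 2401 = 16807
7^10 = (7^5)^2 = 16807^2 = 282475249
7^20 = (7^10)^2 = 282475249^2 = 79792266297612001
7^21 = 7 * 7^20 = 7 * 79792266297612001 = 558545864083284007
7^42 = (7^21)^2 = 558545864083284007^2 = 311973482284542371301330321821976049

Result: 311973482284542371301330321821976049
Multiplications needed: 7 (7 lines after 7^1)

7^42 = 311973482284542371301330321821976049. Using exponentiation by squaring, this requires 7 multiplications. The key idea: if the exponent is even, square the half-power; if odd, multiply by the base once.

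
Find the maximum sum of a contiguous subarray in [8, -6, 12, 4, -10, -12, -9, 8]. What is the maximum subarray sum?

Using Kadane's algorithm on [8, -6, 12, 4, -10, -12, -9, 8]:

Scanning through the array:
Position 1 (value -6): max_ending_here = 2, max_so_far = 8
Position 2 (value 12): max_ending_here = 14, max_so_far = 14
Position 3 (value 4): max_ending_here = 18, max_so_far = 18
Position 4 (value -10): max_ending_here = 8, max_so_far = 18
Position 5 (value -12): max_ending_here = -4, max_so_far = 18
Position 6 (value -9): max_ending_here = -9, max_so_far = 18
Position 7 (value 8): max_ending_here = 8, max_so_far = 18

Maximum subarray: [8, -6, 12, 4]
Maximum sum: 18

The maximum subarray is [8, -6, 12, 4] with sum 18. This subarray runs from index 0 to index 3.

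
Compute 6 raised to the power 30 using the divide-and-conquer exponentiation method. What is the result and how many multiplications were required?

Computing 6^30 by squaring (build up from 6^1; each line after the first costs one multiplication):

6^1 = 6
6^2 = (6^1)^2 = 6^2 = 36
6^3 = 6 * 6^2 = 6 * 36 = 216
6^6 = (6^3)^2 = 216^2 = 46656
6^7 = 6 * 6^6 = 6 * 46656 = 279936
6^14 = (6^7)^2 = 279936^2 = 78364164096
6^15 = 6 * 6^14 = 6 * 78364164096 = 470184984576
6^30 = (6^15)^2 = 470184984576^2 = 221073919720733357899776

Result: 221073919720733357899776
Multiplications needed: 7 (7 lines after 6^1)

6^30 = 221073919720733357899776. Using exponentiation by squaring, this requires 7 multiplications. The key idea: if the exponent is even, square the half-power; if odd, multiply by the base once.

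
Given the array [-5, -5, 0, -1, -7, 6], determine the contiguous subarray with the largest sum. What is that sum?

Using Kadane's algorithm on [-5, -5, 0, -1, -7, 6]:

Scanning through the array:
Position 1 (value -5): max_ending_here = -5, max_so_far = -5
Position 2 (value 0): max_ending_here = 0, max_so_far = 0
Position 3 (value -1): max_ending_here = -1, max_so_far = 0
Position 4 (value -7): max_ending_here = -7, max_so_far = 0
Position 5 (value 6): max_ending_here = 6, max_so_far = 6

Maximum subarray: [6]
Maximum sum: 6

The maximum subarray is [6] with sum 6. This subarray runs from index 5 to index 5.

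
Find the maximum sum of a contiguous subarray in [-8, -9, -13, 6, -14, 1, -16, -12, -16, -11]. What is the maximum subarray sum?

Using Kadane's algorithm on [-8, -9, -13, 6, -14, 1, -16, -12, -16, -11]:

Scanning through the array:
Position 1 (value -9): max_ending_here = -9, max_so_far = -8
Position 2 (value -13): max_ending_here = -13, max_so_far = -8
Position 3 (value 6): max_ending_here = 6, max_so_far = 6
Position 4 (value -14): max_ending_here = -8, max_so_far = 6
Position 5 (value 1): max_ending_here = 1, max_so_far = 6
Position 6 (value -16): max_ending_here = -15, max_so_far = 6
Position 7 (value -12): max_ending_here = -12, max_so_far = 6
Position 8 (value -16): max_ending_here = -16, max_so_far = 6
Position 9 (value -11): max_ending_here = -11, max_so_far = 6

Maximum subarray: [6]
Maximum sum: 6

The maximum subarray is [6] with sum 6. This subarray runs from index 3 to index 3.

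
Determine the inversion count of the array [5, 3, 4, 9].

Finding inversions in [5, 3, 4, 9]:

(0, 1): arr[0]=5 > arr[1]=3
(0, 2): arr[0]=5 > arr[2]=4

Total inversions: 2

The array has 2 inversion(s): (0,1), (0,2). Each pair (i,j) satisfies i < j and arr[i] > arr[j].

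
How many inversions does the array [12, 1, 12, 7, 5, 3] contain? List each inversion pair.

Finding inversions in [12, 1, 12, 7, 5, 3]:

(0, 1): arr[0]=12 > arr[1]=1
(0, 3): arr[0]=12 > arr[3]=7
(0, 4): arr[0]=12 > arr[4]=5
(0, 5): arr[0]=12 > arr[5]=3
(2, 3): arr[2]=12 > arr[3]=7
(2, 4): arr[2]=12 > arr[4]=5
(2, 5): arr[2]=12 > arr[5]=3
(3, 4): arr[3]=7 > arr[4]=5
(3, 5): arr[3]=7 > arr[5]=3
(4, 5): arr[4]=5 > arr[5]=3

Total inversions: 10

The array has 10 inversion(s): (0,1), (0,3), (0,4), (0,5), (2,3), (2,4), (2,5), (3,4), (3,5), (4,5). Each pair (i,j) satisfies i < j and arr[i] > arr[j].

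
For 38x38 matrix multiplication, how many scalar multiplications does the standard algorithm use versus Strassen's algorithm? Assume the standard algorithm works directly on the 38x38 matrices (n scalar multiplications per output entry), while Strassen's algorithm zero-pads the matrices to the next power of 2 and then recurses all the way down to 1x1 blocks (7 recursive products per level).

Matrix multiplication for 38x38 matrices:

Strassen's algorithm requires power-of-2 dimensions. Pad 38x38 to 64x64 (next power of 2).

Standard algorithm: 38^3 = 54872 multiplications
Strassen's algorithm: 7^(log2(64)) = 7^6 = 117649 multiplications
Difference: 54872 - 117649 = -62777 (Strassen uses MORE here due to padding overhead — for small or just-over-power-of-2 n, padding can outweigh the per-level savings)

Standard: 54872 multiplications (38^3). Strassen: 117649 multiplications (7^6, after padding to 64x64). Strassen reduces 8 recursive multiplications to 7 at each level.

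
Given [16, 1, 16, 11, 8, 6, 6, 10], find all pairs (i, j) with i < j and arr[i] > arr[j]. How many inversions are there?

Finding inversions in [16, 1, 16, 11, 8, 6, 6, 10]:

(0, 1): arr[0]=16 > arr[1]=1
(0, 3): arr[0]=16 > arr[3]=11
(0, 4): arr[0]=16 > arr[4]=8
(0, 5): arr[0]=16 > arr[5]=6
(0, 6): arr[0]=16 > arr[6]=6
(0, 7): arr[0]=16 > arr[7]=10
(2, 3): arr[2]=16 > arr[3]=11
(2, 4): arr[2]=16 > arr[4]=8
(2, 5): arr[2]=16 > arr[5]=6
(2, 6): arr[2]=16 > arr[6]=6
(2, 7): arr[2]=16 > arr[7]=10
(3, 4): arr[3]=11 > arr[4]=8
(3, 5): arr[3]=11 > arr[5]=6
(3, 6): arr[3]=11 > arr[6]=6
(3, 7): arr[3]=11 > arr[7]=10
(4, 5): arr[4]=8 > arr[5]=6
(4, 6): arr[4]=8 > arr[6]=6

Total inversions: 17

The array has 17 inversion(s): (0,1), (0,3), (0,4), (0,5), (0,6), (0,7), (2,3), (2,4), (2,5), (2,6), (2,7), (3,4), (3,5), (3,6), (3,7), (4,5), (4,6). Each pair (i,j) satisfies i < j and arr[i] > arr[j].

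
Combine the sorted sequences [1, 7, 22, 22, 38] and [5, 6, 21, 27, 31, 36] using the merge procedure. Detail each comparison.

Merging process:

Compare 1 vs 5: take 1 from left. Merged: [1]
Compare 7 vs 5: take 5 from right. Merged: [1, 5]
Compare 7 vs 6: take 6 from right. Merged: [1, 5, 6]
Compare 7 vs 21: take 7 from left. Merged: [1, 5, 6, 7]
Compare 22 vs 21: take 21 from right. Merged: [1, 5, 6, 7, 21]
Compare 22 vs 27: take 22 from left. Merged: [1, 5, 6, 7, 21, 22]
Compare 22 vs 27: take 22 from left. Merged: [1, 5, 6, 7, 21, 22, 22]
Compare 38 vs 27: take 27 from right. Merged: [1, 5, 6, 7, 21, 22, 22, 27]
Compare 38 vs 31: take 31 from right. Merged: [1, 5, 6, 7, 21, 22, 22, 27, 31]
Compare 38 vs 36: take 36 from right. Merged: [1, 5, 6, 7, 21, 22, 22, 27, 31, 36]
Append remaining from left: [38]. Merged: [1, 5, 6, 7, 21, 22, 22, 27, 31, 36, 38]

Final merged array: [1, 5, 6, 7, 21, 22, 22, 27, 31, 36, 38]
Total comparisons: 10

The merged array is [1, 5, 6, 7, 21, 22, 22, 27, 31, 36, 38], requiring 10 comparisons. The merge step runs in O(n) time where n is the total number of elements.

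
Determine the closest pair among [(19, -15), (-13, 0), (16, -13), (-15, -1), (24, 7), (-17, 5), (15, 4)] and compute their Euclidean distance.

Computing all pairwise distances among 7 points:

d((19, -15), (-13, 0)) = 35.3412
d((19, -15), (16, -13)) = 3.6056
d((19, -15), (-15, -1)) = 36.7696
d((19, -15), (24, 7)) = 22.561
d((19, -15), (-17, 5)) = 41.1825
d((19, -15), (15, 4)) = 19.4165
d((-13, 0), (16, -13)) = 31.7805
d((-13, 0), (-15, -1)) = 2.2361 <-- minimum
d((-13, 0), (24, 7)) = 37.6563
d((-13, 0), (-17, 5)) = 6.4031
d((-13, 0), (15, 4)) = 28.2843
d((16, -13), (-15, -1)) = 33.2415
d((16, -13), (24, 7)) = 21.5407
d((16, -13), (-17, 5)) = 37.5899
d((16, -13), (15, 4)) = 17.0294
d((-15, -1), (24, 7)) = 39.8121
d((-15, -1), (-17, 5)) = 6.3246
d((-15, -1), (15, 4)) = 30.4138
d((24, 7), (-17, 5)) = 41.0488
d((24, 7), (15, 4)) = 9.4868
d((-17, 5), (15, 4)) = 32.0156

Closest pair: (-13, 0) and (-15, -1) with distance 2.2361

The closest pair is (-13, 0) and (-15, -1) with Euclidean distance 2.2361. For 7 points, brute-force pairwise comparison is shown above. For large n, the divide-and-conquer algorithm (sort by x, recurse on halves, check the dividing strip) achieves O(n log n).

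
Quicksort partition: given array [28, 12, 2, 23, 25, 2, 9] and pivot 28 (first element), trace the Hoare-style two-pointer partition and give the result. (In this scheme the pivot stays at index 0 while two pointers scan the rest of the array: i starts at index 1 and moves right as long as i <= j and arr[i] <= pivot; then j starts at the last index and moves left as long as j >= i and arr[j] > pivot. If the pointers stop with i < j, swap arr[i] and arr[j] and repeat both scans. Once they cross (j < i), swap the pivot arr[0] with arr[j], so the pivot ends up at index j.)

Hoare-style two-pointer partition with pivot = 28:

Initial array: [28, 12, 2, 23, 25, 2, 9]

Pointers start at i = 1, j = 6.
i ends at 7, j ends at 6: the pointers have crossed (j < i), so scanning stops.

Swap pivot arr[0] with arr[6] to place pivot at position 6: [9, 12, 2, 23, 25, 2, 28]
Pivot position: 6

After partitioning with pivot 28, the array becomes [9, 12, 2, 23, 25, 2, 28]. The pivot is placed at index 6. All elements to the left of the pivot are <= 28, and all elements to the right are > 28.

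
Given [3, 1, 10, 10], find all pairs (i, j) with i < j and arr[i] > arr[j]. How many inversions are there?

Finding inversions in [3, 1, 10, 10]:

(0, 1): arr[0]=3 > arr[1]=1

Total inversions: 1

The array has 1 inversion(s): (0,1). Each pair (i,j) satisfies i < j and arr[i] > arr[j].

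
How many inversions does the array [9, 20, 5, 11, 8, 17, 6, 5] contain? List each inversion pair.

Finding inversions in [9, 20, 5, 11, 8, 17, 6, 5]:

(0, 2): arr[0]=9 > arr[2]=5
(0, 4): arr[0]=9 > arr[4]=8
(0, 6): arr[0]=9 > arr[6]=6
(0, 7): arr[0]=9 > arr[7]=5
(1, 2): arr[1]=20 > arr[2]=5
(1, 3): arr[1]=20 > arr[3]=11
(1, 4): arr[1]=20 > arr[4]=8
(1, 5): arr[1]=20 > arr[5]=17
(1, 6): arr[1]=20 > arr[6]=6
(1, 7): arr[1]=20 > arr[7]=5
(3, 4): arr[3]=11 > arr[4]=8
(3, 6): arr[3]=11 > arr[6]=6
(3, 7): arr[3]=11 > arr[7]=5
(4, 6): arr[4]=8 > arr[6]=6
(4, 7): arr[4]=8 > arr[7]=5
(5, 6): arr[5]=17 > arr[6]=6
(5, 7): arr[5]=17 > arr[7]=5
(6, 7): arr[6]=6 > arr[7]=5

Total inversions: 18

The array has 18 inversion(s): (0,2), (0,4), (0,6), (0,7), (1,2), (1,3), (1,4), (1,5), (1,6), (1,7), (3,4), (3,6), (3,7), (4,6), (4,7), (5,6), (5,7), (6,7). Each pair (i,j) satisfies i < j and arr[i] > arr[j].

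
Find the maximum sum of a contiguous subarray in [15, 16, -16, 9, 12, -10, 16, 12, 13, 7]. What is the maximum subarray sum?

Using Kadane's algorithm on [15, 16, -16, 9, 12, -10, 16, 12, 13, 7]:

Scanning through the array:
Position 1 (value 16): max_ending_here = 31, max_so_far = 31
Position 2 (value -16): max_ending_here = 15, max_so_far = 31
Position 3 (value 9): max_ending_here = 24, max_so_far = 31
Position 4 (value 12): max_ending_here = 36, max_so_far = 36
Position 5 (value -10): max_ending_here = 26, max_so_far = 36
Position 6 (value 16): max_ending_here = 42, max_so_far = 42
Position 7 (value 12): max_ending_here = 54, max_so_far = 54
Position 8 (value 13): max_ending_here = 67, max_so_far = 67
Position 9 (value 7): max_ending_here = 74, max_so_far = 74

Maximum subarray: [15, 16, -16, 9, 12, -10, 16, 12, 13, 7]
Maximum sum: 74

The maximum subarray is [15, 16, -16, 9, 12, -10, 16, 12, 13, 7] with sum 74. This subarray runs from index 0 to index 9.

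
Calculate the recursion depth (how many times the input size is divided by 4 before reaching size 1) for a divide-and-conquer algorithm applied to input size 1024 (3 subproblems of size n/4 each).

For divide and conquer with division factor 4:

Problem sizes at each level:
Level 0: 1024
Level 1: 256
Level 2: 64
Level 3: 16
Level 4: 4
Level 5: 1

The root is level 0 and the size-1 base case is level 5 (the tree spans levels 0 through 5, i.e. 6 levels counting the root), so the depth is the number of divisions: log_4(1024) = 5

The recursion tree depth is log_4(1024) = 5. At each level, the problem size is divided by 4, so it takes 5 divisions to reduce to a base case of size 1. The algorithm makes 3 recursive calls at each level.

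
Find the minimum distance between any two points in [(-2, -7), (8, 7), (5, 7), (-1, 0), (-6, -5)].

Computing all pairwise distances among 5 points:

d((-2, -7), (8, 7)) = 17.2047
d((-2, -7), (5, 7)) = 15.6525
d((-2, -7), (-1, 0)) = 7.0711
d((-2, -7), (-6, -5)) = 4.4721
d((8, 7), (5, 7)) = 3.0 <-- minimum
d((8, 7), (-1, 0)) = 11.4018
d((8, 7), (-6, -5)) = 18.4391
d((5, 7), (-1, 0)) = 9.2195
d((5, 7), (-6, -5)) = 16.2788
d((-1, 0), (-6, -5)) = 7.0711

Closest pair: (8, 7) and (5, 7) with distance 3.0

The closest pair is (8, 7) and (5, 7) with Euclidean distance 3.0. For 5 points, brute-force pairwise comparison is shown above. For large n, the divide-and-conquer algorithm (sort by x, recurse on halves, check the dividing strip) achieves O(n log n).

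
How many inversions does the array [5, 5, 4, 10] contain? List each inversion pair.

Finding inversions in [5, 5, 4, 10]:

(0, 2): arr[0]=5 > arr[2]=4
(1, 2): arr[1]=5 > arr[2]=4

Total inversions: 2

The array has 2 inversion(s): (0,2), (1,2). Each pair (i,j) satisfies i < j and arr[i] > arr[j].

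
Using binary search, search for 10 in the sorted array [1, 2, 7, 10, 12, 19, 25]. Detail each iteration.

Binary search for 10 in [1, 2, 7, 10, 12, 19, 25]:

lo=0, hi=6, mid=3, arr[mid]=10 -> Found target at index 3!

Binary search finds 10 at index 3 after 1 comparisons. The search repeatedly halves the search space by comparing with the middle element.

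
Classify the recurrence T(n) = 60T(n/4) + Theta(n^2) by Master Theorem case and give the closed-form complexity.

Master Theorem for T(n) = 60T(n/4) + O(n^2):

a = 60, b = 4, c = 2
log_b(a) = log_4(60) = 2.9534

Case 1: c = 2 < log_4(60) = 2.9534
T(n) = O(n^(log_4 60))

For T(n) = 60T(n/4) + O(n^2): log_4(60) = 2.9534. This is Case 1 of the Master Theorem (c < log_b(a), work dominated by leaves), giving O(n^(log_4 60)).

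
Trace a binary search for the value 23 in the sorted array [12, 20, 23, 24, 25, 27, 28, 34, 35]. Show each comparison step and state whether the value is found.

Binary search for 23 in [12, 20, 23, 24, 25, 27, 28, 34, 35]:

lo=0, hi=8, mid=4, arr[mid]=25 -> 25 > 23, search left half
lo=0, hi=3, mid=1, arr[mid]=20 -> 20 < 23, search right half
lo=2, hi=3, mid=2, arr[mid]=23 -> Found target at index 2!

Binary search finds 23 at index 2 after 3 comparisons. The search repeatedly halves the search space by comparing with the middle element.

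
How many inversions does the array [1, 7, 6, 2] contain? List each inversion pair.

Finding inversions in [1, 7, 6, 2]:

(1, 2): arr[1]=7 > arr[2]=6
(1, 3): arr[1]=7 > arr[3]=2
(2, 3): arr[2]=6 > arr[3]=2

Total inversions: 3

The array has 3 inversion(s): (1,2), (1,3), (2,3). Each pair (i,j) satisfies i < j and arr[i] > arr[j].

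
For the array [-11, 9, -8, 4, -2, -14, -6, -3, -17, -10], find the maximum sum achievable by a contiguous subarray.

Using Kadane's algorithm on [-11, 9, -8, 4, -2, -14, -6, -3, -17, -10]:

Scanning through the array:
Position 1 (value 9): max_ending_here = 9, max_so_far = 9
Position 2 (value -8): max_ending_here = 1, max_so_far = 9
Position 3 (value 4): max_ending_here = 5, max_so_far = 9
Position 4 (value -2): max_ending_here = 3, max_so_far = 9
Position 5 (value -14): max_ending_here = -11, max_so_far = 9
Position 6 (value -6): max_ending_here = -6, max_so_far = 9
Position 7 (value -3): max_ending_here = -3, max_so_far = 9
Position 8 (value -17): max_ending_here = -17, max_so_far = 9
Position 9 (value -10): max_ending_here = -10, max_so_far = 9

Maximum subarray: [9]
Maximum sum: 9

The maximum subarray is [9] with sum 9. This subarray runs from index 1 to index 1.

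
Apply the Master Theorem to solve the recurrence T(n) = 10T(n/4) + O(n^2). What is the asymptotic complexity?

Master Theorem for T(n) = 10T(n/4) + O(n^2):

a = 10, b = 4, c = 2
log_b(a) = log_4(10) = 1.6610

Case 3: c = 2 > log_4(10) = 1.6610
T(n) = O(n^2) = O(n^2)

For T(n) = 10T(n/4) + O(n^2): log_4(10) = 1.6610. This is Case 3 of the Master Theorem (c > log_b(a), work dominated by root), giving O(n^2).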